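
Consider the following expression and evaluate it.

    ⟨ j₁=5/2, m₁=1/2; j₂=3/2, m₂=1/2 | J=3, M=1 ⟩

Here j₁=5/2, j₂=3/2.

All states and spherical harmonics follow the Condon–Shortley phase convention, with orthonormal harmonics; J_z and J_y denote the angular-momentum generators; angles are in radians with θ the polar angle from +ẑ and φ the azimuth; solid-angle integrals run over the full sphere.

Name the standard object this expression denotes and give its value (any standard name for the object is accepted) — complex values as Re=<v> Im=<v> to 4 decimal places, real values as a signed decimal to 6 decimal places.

Clebsch–Gordan coefficient, −√(1/60) ≈ -0.129099

This is a Clebsch–Gordan (vector-coupling) coefficient.
j₁+j₂−J=1  J+j₁−j₂=4  J−j₁+j₂=2  j₁+j₂+J+1=8
(j₁±m₁, j₂±m₂, J±M) = (3,2,2,1,4,2)
P² = 48/5
sum k=0..1:
  [0] +1/8 = 1/8
  [1] −1/6 = -1/6
S = -1/24
C² = P²·S² = 1/60 ; C = -0.129099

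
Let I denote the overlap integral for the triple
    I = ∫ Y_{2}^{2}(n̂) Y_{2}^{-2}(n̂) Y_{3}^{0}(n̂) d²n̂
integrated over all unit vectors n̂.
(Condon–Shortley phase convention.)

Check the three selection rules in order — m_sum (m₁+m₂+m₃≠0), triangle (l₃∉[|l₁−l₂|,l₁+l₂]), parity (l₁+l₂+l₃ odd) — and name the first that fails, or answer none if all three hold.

Σmᵢ = 0  ✓
l₃∈[|l₁−l₂|,l₁+l₂]=[0,4], have l₃=3  ✓
Σlᵢ = 7 ⇒ odd  ✗

parity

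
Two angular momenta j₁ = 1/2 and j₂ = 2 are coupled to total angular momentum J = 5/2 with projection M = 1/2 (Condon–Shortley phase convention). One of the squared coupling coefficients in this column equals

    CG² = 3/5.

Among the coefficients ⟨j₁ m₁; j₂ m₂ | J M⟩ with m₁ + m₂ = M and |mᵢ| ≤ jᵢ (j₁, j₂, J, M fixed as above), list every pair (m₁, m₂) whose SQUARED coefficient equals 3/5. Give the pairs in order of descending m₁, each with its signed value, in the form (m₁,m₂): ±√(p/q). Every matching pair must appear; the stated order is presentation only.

(1/2,0): +√(3/5)

Admissible pairs with m₁+m₂ = M = 1/2: (-1/2,1), (1/2,0)
  (m₁,m₂)=(1/2,0): CG² = 3/5, CG = +√(3/5)   ← matches the target
  (m₁,m₂)=(-1/2,1): CG² = 2/5, CG = +√(2/5)
Pairs with CG² = 3/5: (1/2,0): +√(3/5)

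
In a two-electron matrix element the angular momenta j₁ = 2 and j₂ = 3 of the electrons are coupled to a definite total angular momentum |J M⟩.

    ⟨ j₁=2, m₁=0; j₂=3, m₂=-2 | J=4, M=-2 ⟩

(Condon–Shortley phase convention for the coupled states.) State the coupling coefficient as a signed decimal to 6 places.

triangle: 1!*3!*5!/10! = 720/3628800
(j±m)!: 2!*2!*1!*5!*2!*6! = 691200
prefactor² = (2J+1)*Δ*N² = 8640/7
  k=0: +1/(0!*1!*2!*1!*1!*4!) = 1/48
  k=1: −1/(1!*0!*1!*0!*2!*5!) = -1/240
Σ = 1/60  ⇒  CG² = 8640/7*(1/60)² = 12/35
CG = +√(12/35) = +0.585540

+√(12/35) = +0.585540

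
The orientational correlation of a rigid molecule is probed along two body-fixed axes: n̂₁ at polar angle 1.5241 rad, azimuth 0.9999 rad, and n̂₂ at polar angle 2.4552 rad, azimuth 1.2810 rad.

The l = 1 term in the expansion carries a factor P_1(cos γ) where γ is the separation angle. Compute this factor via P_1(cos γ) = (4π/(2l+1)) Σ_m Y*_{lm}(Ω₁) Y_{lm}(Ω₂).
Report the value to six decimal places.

Expand P_1 via completeness: Σ_{m} conj(Y_{1,m}) at Ω₁ times Y_{1,m} at Ω₂ —
  term(m=-1) = +0.072600-0.020963i   from Y*(Ω₁)=+0.186497+0.290388i, Y(Ω₂)=+0.062569-0.209827i
  term(m=+0) = -0.008620+0.000000i   from Y*(Ω₁)=+0.022808-0.000000i, Y(Ω₂)=-0.377952+0.000000i
  term(m=+1) = +0.072600+0.020963i   from Y*(Ω₁)=-0.186497+0.290388i, Y(Ω₂)=-0.062569-0.209827i
Accumulated sum +0.136580+0.000000i; after 4π/(2l+1) scaling, +0.572105+0.000000i ⇒ P_1 = 0.572105

0.572105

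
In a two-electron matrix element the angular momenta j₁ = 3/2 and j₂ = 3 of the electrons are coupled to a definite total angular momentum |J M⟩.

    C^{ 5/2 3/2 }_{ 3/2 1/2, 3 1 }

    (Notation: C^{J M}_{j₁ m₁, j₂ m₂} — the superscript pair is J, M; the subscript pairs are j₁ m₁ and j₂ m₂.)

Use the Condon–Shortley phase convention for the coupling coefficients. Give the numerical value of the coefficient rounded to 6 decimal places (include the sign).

√[6·2!1!4!/8! · 2!1!4!2!4!1!] = √(576/35)
  +(−1)^0/∏(0,2,1,4,0,0)! = 1/48  (running 1/48)
  +(−1)^1/∏(1,1,0,3,1,1)! = -1/6  (running -7/48)
⟨..|..⟩ = √(576/35)·(-7/48) = -0.591608

−√(7/20) ≈ -0.591608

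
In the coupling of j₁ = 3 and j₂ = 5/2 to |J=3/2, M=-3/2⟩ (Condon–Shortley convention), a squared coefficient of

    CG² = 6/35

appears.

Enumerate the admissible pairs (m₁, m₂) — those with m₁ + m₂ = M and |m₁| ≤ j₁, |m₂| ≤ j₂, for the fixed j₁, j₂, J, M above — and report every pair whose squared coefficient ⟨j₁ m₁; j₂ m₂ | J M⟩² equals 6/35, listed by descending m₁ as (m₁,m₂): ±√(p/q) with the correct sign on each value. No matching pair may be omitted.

(0,-3/2): −√(6/35)

Admissible pairs with m₁+m₂ = M = -3/2: (-3,3/2), (-2,1/2), (-1,-1/2), (0,-3/2), (1,-5/2)
  (m₁,m₂)=(1,-5/2): CG² = 1/14, CG = +√(1/14)
  (m₁,m₂)=(0,-3/2): CG² = 6/35, CG = −√(6/35)   ← matches the target
  (m₁,m₂)=(-1,-1/2): CG² = 9/35, CG = +√(9/35)
  (m₁,m₂)=(-2,1/2): CG² = 2/7, CG = −√(2/7)
  (m₁,m₂)=(-3,3/2): CG² = 3/14, CG = +√(3/14)
Pairs with CG² = 6/35: (0,-3/2): −√(6/35)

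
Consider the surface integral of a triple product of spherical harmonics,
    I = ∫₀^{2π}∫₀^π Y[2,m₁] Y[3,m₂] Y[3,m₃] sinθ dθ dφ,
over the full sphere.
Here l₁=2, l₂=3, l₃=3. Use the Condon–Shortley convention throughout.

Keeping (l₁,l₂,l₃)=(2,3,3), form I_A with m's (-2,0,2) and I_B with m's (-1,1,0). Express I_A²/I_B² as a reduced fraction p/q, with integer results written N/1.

10/1

Shared (l₁,l₂,l₃)=(2,3,3): N and (l;000)² cancel in I_A²/I_B².
A: Δ = 2!·2!·4!/9! = 1/3780; Racah Σ t=2..2: t=2:+1/24 = 1/24; ⇒ 3j(2 3 3; -2 0 2)² = 1/21, sgn -1
B: Δ = 2!·2!·4!/9! = 1/3780; Racah Σ t=1..2: t=1:−1/12 t=2:+1/8 = 1/24; ⇒ 3j(2 3 3; -1 1 0)² = 1/210, sgn -1
I_A²/I_B² = (1/21)/(1/210) = 10/1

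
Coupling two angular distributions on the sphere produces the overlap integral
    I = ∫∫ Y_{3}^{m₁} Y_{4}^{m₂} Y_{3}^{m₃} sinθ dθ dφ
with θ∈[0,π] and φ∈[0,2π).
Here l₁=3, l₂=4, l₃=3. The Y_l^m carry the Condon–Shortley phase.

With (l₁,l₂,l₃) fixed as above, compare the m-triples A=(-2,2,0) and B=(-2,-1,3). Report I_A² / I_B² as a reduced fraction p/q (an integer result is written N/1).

Shared (l₁,l₂,l₃)=(3,4,3): N and (l;000)² cancel in I_A²/I_B².
A: Δ = 4!·2!·4!/11! = 1/34650; Racah Σ t=3..4: t=3:−1/72 t=4:+1/96 = -1/288; ⇒ 3j(3 4 3; -2 2 0)² = 1/462, sgn +1
B: Δ = 4!·2!·4!/11! = 1/34650; Racah Σ t=3..3: t=3:−1/288 = -1/288; ⇒ 3j(3 4 3; -2 -1 3)² = 5/231, sgn -1
I_A²/I_B² = (1/462)/(5/231) = 1/10

1/10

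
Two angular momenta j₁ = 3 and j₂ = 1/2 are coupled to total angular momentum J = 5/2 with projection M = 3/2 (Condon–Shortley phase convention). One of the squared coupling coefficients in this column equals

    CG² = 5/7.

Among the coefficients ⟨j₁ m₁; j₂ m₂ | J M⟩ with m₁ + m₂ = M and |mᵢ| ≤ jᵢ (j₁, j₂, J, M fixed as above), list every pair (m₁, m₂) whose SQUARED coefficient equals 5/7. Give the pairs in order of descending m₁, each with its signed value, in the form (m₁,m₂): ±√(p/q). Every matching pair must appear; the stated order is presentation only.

(2,-1/2): +√(5/7)

Admissible pairs with m₁+m₂ = M = 3/2: (1,1/2), (2,-1/2)
  (m₁,m₂)=(2,-1/2): CG² = 5/7, CG = +√(5/7)   ← matches the target
  (m₁,m₂)=(1,1/2): CG² = 2/7, CG = −√(2/7)
Pairs with CG² = 5/7: (2,-1/2): +√(5/7)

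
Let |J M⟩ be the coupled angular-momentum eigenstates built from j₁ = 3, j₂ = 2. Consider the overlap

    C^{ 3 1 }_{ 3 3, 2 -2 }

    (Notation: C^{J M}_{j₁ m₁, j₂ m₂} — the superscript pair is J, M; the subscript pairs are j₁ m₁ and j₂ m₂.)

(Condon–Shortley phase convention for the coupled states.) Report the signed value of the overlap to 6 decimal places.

+0.408248

triangle: 2!·4!·2!/9! = 96/362880
(j±m)!: 6!·0!·0!·4!·4!·2! = 829440
prefactor² = (2J+1)·Δ·N² = 1536
  k=0: +1/(0!·2!·0!·0!·4!·2!) = 1/96
Σ = 1/96  ⇒  CG² = 1536·(1/96)² = 1/6
CG = +√(1/6) = +0.408248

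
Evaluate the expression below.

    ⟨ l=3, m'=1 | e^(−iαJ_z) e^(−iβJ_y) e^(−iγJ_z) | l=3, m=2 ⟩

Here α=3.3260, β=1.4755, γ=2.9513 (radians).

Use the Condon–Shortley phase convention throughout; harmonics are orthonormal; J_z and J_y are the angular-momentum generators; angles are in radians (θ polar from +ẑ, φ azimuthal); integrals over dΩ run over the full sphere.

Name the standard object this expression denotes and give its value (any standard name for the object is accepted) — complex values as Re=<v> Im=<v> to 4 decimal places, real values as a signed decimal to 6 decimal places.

This is a Wigner D-matrix element — the rotation-matrix element ⟨l m'| R(α,β,γ) |l m⟩ in the angular-momentum basis.
Split into d^3_{1,2}(β=1.4755) × two z-phases.
With c≡cos(β/2)=0.739984 and s≡sin(β/2)=0.672625, N=[24·2·120·1]^{1/2}=75.894664
k: max(0,(2)−(1))=1 … min(3+(2),3−(1))=2
  k=1: (−1)^0·75.8947/(24)·0.7400^5·0.6726^1 = +0.471937
  k=2: (−1)^1·75.8947/(12)·0.7400^3·0.6726^3 = -0.779857
d^3_{1,2}(1.4755) = +0.471937 -0.779857 = -0.307920
Attach z-rotation phases: D = e^{-i(1)(3.3260)}·(-0.307920)·e^{-i(2)(2.9513)} = +0.302014+0.060020i

Wigner D-matrix element, Re=0.3020 Im=0.0600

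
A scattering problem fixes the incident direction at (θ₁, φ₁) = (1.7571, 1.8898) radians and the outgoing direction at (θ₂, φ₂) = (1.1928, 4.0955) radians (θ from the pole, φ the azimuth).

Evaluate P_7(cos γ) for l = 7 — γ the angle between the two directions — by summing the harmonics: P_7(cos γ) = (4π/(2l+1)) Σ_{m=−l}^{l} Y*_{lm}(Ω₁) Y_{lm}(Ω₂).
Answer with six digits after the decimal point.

-0.318776

Summing Y*_{l m}(θ₁,φ₁)·Y_{l m}(θ₂,φ₂) over m ∈ [−7, 7]; prefactor 4π/(2·7+1) = 0.837758:
  m=-7: (0.348985, 0.272098) × (-0.276563, 0.115032) = (-0.127816, -0.035108)  (running Σ = (-0.127816, -0.035108))
  m=-6: (-0.105029, 0.293893) × (0.377122, 0.236300) = (-0.109056, 0.086015)  (running Σ = (-0.236872, 0.050907))
  m=-5: (0.186227, 0.004512) × (-0.011200, -0.195777) = (-0.001203, -0.036509)  (running Σ = (-0.238074, 0.014398))
  m=-4: (0.094060, 0.309786) × (0.194099, -0.155056) = (0.066291, 0.045545)  (running Σ = (-0.171783, 0.059943))
  m=-3: (0.077579, -0.054660) × (-0.284821, -0.081862) = (-0.026571, 0.009217)  (running Σ = (-0.198354, 0.069160))
  m=-2: (0.256154, 0.189926) × (-0.044044, -0.125700) = (0.012592, -0.040564)  (running Σ = (-0.185762, 0.028596))
  m=-1: (0.018378, -0.055644) × (-0.181622, 0.256087) = (0.010912, 0.014813)  (running Σ = (-0.174850, 0.043409))
  m=0: (0.316090, -0.000000) × (-0.097474, 0.000000) = (-0.030811, 0.000000)  (running Σ = (-0.205661, 0.043409))
  m=1: (-0.018378, -0.055644) × (0.181622, 0.256087) = (0.010912, -0.014813)  (running Σ = (-0.194749, 0.028596))
  m=2: (0.256154, -0.189926) × (-0.044044, 0.125700) = (0.012592, 0.040564)  (running Σ = (-0.182157, 0.069160))
  m=3: (-0.077579, -0.054660) × (0.284821, -0.081862) = (-0.026571, -0.009217)  (running Σ = (-0.208728, 0.059943))
  m=4: (0.094060, -0.309786) × (0.194099, 0.155056) = (0.066291, -0.045545)  (running Σ = (-0.142437, 0.014398))
  m=5: (-0.186227, 0.004512) × (0.011200, -0.195777) = (-0.001203, 0.036509)  (running Σ = (-0.143639, 0.050907))
  m=6: (-0.105029, -0.293893) × (0.377122, -0.236300) = (-0.109056, -0.086015)  (running Σ = (-0.252695, -0.035108))
  m=7: (-0.348985, 0.272098) × (0.276563, 0.115032) = (-0.127816, 0.035108)  (running Σ = (-0.380511, 0.000000))
Σ over m = (-0.380511, 0.000000); ×(4π/15) → (-0.318776, 0.000000). Real part: -0.318776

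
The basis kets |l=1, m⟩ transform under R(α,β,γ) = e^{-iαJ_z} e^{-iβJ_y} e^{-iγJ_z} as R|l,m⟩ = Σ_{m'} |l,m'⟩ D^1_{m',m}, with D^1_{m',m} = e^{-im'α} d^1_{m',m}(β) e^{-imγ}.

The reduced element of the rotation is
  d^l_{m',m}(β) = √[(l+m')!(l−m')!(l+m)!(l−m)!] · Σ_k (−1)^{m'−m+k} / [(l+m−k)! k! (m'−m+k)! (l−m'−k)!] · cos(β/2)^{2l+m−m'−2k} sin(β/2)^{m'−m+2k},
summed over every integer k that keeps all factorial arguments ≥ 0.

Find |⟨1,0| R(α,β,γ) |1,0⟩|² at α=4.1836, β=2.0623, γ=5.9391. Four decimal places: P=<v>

P=0.2227

First d^1_{0,0}(β=2.0623), then the phase factors e^{-i(0)α} and e^{-i(0)γ}:
Half-angle: c=0.513833, s=0.857890. N=√(1·1·1·1)=1.000000
k∈{0,1} keeps every argument non-negative
  k=0: (−1)^0·1.0000/(1)·0.5138^2·0.8579^0 = +0.264024
  k=1: (−1)^1·1.0000/(1)·0.5138^0·0.8579^2 = -0.735976
d^1_{0,0}(2.0623) = +0.264024 -0.735976 = -0.471952
|D^1_{0,0}|² = |d^1_{0,0}(β)|² = (-0.471952)² = 0.222739 (the z-rotation phases have unit modulus)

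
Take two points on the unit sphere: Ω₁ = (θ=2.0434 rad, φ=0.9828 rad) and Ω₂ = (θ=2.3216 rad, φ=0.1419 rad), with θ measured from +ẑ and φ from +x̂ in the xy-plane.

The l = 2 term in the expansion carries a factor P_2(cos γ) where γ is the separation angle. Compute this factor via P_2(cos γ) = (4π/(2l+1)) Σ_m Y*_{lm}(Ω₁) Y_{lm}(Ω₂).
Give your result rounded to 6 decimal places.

Expand P_2 via completeness: Σ_{m} conj(Y_{2,m}) at Ω₁ times Y_{2,m} at Ω₂ —
  m=-2: (-0.11779 + 0.28268j) × (0.19823 - 0.05782j) = -0.00700 + 0.06284j  (running Σ = -0.00700 + 0.06284j)
  m=-1: (-0.17369 - 0.26053j) × (-0.38148 + 0.05450j) = 0.08046 + 0.08992j  (running Σ = 0.07345 + 0.15277j)
  m=0: (-0.11933 + 0.00000j) × (0.12499 + 0.00000j) = -0.01492 + 0.00000j  (running Σ = 0.05854 + 0.15277j)
  m=1: (0.17369 - 0.26053j) × (0.38148 + 0.05450j) = 0.08046 - 0.08992j  (running Σ = 0.13899 + 0.06284j)
  m=2: (-0.11779 - 0.28268j) × (0.19823 + 0.05782j) = -0.00700 - 0.06284j  (running Σ = 0.13199 + 0.00000j)
Accumulated sum 0.13199 + 0.00000j; after 4π/(2l+1) scaling, 0.33172 + 0.00000j ⇒ P_2 = 0.331720

0.331720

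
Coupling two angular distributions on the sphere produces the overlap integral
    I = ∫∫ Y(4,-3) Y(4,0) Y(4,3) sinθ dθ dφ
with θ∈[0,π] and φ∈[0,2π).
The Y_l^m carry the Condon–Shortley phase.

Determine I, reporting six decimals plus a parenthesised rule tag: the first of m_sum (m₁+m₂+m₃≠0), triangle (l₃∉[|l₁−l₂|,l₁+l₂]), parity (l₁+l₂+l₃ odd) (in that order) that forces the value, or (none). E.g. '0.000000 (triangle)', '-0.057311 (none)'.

m-sum 0 ✓  L=12 even ✓  0≤4≤8 ✓
Π(2lᵢ+1) = 9×9×9 = 729
triangle coeff Δ(4,4,4) = 1/450450
Σ_t [0,4]: t=0:+1/13824 t=1:−1/216 t=2:+1/64 t=3:−1/216 t=4:+1/13824 = 5/768
(3j)²=18/1001 [(4 4 4; 0 0 0)], sign=+1
Σ_t [3,4]: t=3:−1/864 t=4:+1/3456 = -1/1152
(3j)²=7/286 [(4 4 4; -3 0 3)], sign=+1
⇒ 4πI² = 6561/20449
I = (+1)√(6561/20449/(4π)) = 0.15978796
No selection rule forces the value: the integral is nonzero (none).

0.159788 (none)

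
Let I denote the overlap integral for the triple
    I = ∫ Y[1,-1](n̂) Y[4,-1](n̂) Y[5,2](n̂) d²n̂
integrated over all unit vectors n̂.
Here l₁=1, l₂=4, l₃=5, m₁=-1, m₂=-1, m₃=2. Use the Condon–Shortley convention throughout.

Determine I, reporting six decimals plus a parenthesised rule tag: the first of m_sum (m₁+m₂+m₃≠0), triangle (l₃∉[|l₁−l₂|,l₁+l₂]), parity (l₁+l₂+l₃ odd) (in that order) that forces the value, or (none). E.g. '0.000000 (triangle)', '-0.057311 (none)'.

Checks pass: Σm=0; 10 even; l₃=5∈[3,5].
(2·1+1)(2·4+1)(2·5+1) = 297
Δ: 0! 2! 8! / 11! → 1/495
sum: t=0:+1/576 = 1/576
3j²(1 4 5; 0 0 0) = Δ·Π!·Σ² = 5/99  (sign -1)
sum: t=0:+1/1440 = 1/1440
3j²(1 4 5; -1 -1 2) = Δ·Π!·Σ² = 7/165  (sign -1)
combine: 4πI² = 297·5/99·7/165 = 7/11
take √, sign +1: I = 0.22503380
No selection rule forces the value: the integral is nonzero (none).

0.225034 (none)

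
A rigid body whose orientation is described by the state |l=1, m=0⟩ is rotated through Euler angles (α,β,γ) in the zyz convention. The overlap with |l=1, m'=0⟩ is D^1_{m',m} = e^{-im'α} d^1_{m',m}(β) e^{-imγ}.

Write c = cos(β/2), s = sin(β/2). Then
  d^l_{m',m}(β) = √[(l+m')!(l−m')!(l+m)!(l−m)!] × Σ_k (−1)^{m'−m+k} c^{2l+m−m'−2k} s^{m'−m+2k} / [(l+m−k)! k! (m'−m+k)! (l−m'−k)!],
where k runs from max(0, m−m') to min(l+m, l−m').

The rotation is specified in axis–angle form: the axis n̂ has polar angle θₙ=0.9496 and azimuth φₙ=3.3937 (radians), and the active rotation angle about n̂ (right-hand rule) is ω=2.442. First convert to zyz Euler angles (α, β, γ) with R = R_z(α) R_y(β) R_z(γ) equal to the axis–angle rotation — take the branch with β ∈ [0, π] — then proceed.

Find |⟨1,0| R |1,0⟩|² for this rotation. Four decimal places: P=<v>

P=0.0280

Axis–angle → zyz. n̂ = (sinθₙcosφₙ, sinθₙsinφₙ, cosθₙ) = (-0.787477, -0.202845, +0.582008), ω = 2.4420.
R = I cosω + sinω [n̂]ₓ + (1−cosω) n̂n̂ᵀ gives
  R = [+0.329473, -0.092809, -0.939593; +0.656709, -0.692478, +0.298678; -0.678367, -0.715445, -0.167204]
β = atan2(√(R₁₃²+R₂₃²), R₃₃) = 1.738789; α = atan2(R₂₃, R₁₃) mod 2π = 2.833814; γ = atan2(R₃₂, −R₃₁) mod 2π = 5.471192
D^1_{0,0}(2.8338,1.7388,5.4712) = e^{-i·0·2.8338}·d^1_{0,0}(1.7388)·e^{-i·0·5.4712}. Compute d first:
With c≡cos(β/2)=0.645289 and s≡sin(β/2)=0.763938, N=[1·1·1·1]^{1/2}=1.000000
k: max(0,(0)−(0))=0 … min(1+(0),1−(0))=1
  k=0: (−1)^0·1.0000/(1)·0.6453^2·0.7639^0 = +0.416398
  k=1: (−1)^1·1.0000/(1)·0.6453^0·0.7639^2 = -0.583602
d^1_{0,0}(1.7388) = +0.416398 -0.583602 = -0.167204
|D^1_{0,0}|² = |d^1_{0,0}(β)|² = (-0.167204)² = 0.027957 (the z-rotation phases have unit modulus)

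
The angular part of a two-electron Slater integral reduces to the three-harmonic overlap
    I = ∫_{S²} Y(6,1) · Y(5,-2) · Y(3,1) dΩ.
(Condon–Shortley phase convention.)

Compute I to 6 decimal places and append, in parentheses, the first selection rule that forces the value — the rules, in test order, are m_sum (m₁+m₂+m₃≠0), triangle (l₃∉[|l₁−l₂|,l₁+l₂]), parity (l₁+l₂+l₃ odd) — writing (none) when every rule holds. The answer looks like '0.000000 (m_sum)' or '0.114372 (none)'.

0.080575 (none)

m-sum 0 ✓  L=14 even ✓  1≤3≤11 ✓
Π(2lᵢ+1) = 13×11×7 = 1001
triangle coeff Δ(6,5,3) = 1/675675
Σ_t [3,5]: t=3:−1/8640 t=4:+1/2304 t=5:−1/8640 = 7/34560
(3j)²=7/429 [(6 5 3; 0 0 0)], sign=-1
Σ_t [1,3]: t=1:−1/241920 t=2:+1/8640 t=3:−1/5760 = -1/16128
(3j)²=5/1001 [(6 5 3; 1 -2 1)], sign=-1
⇒ 4πI² = 35/429
I = (+1)√(35/429/(4π)) = 0.08057502
No selection rule forces the value: the integral is nonzero (none).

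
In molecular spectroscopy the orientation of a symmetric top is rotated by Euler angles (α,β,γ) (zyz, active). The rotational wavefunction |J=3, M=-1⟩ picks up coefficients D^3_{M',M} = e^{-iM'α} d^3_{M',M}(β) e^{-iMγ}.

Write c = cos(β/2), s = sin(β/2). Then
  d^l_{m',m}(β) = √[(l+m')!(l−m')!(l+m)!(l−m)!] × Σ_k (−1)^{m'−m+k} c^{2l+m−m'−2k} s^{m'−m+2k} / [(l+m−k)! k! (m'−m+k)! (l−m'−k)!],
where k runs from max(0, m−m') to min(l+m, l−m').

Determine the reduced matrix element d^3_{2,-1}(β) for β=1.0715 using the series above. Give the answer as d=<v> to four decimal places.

d^3_{2,-1}(β=1.0715) via the finite sum:
Half-angle: c=0.859886, s=0.510486. N=√(120·1·2·24)=75.894664
k∈{0,1} keeps every argument non-negative
  k=0: (−1)^3·75.8947/(12)·0.8599^3·0.5105^3 = -0.534939
  k=1: (−1)^4·75.8947/(24)·0.8599^1·0.5105^5 = +0.094267
d^3_{2,-1}(1.0715) = -0.534939 +0.094267 = -0.440672

d=-0.4407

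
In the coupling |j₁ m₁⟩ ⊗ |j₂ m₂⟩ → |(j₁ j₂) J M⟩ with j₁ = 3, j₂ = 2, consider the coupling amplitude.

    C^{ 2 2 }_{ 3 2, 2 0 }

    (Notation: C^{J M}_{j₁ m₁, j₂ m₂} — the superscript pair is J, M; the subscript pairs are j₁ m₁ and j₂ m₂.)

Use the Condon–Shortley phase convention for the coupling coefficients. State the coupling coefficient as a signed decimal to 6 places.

triangle: 3!*3!*1!/8! = 36/40320
(j±m)!: 5!*1!*2!*2!*4!*0! = 11520
prefactor² = (2J+1)*Δ*N² = 360/7
  k=1: −1/(1!*2!*0!*1!*3!*0!) = -1/12
Σ = -1/12  ⇒  CG² = 360/7*(-1/12)² = 5/14
CG = −√(5/14) = -0.597614

-0.597614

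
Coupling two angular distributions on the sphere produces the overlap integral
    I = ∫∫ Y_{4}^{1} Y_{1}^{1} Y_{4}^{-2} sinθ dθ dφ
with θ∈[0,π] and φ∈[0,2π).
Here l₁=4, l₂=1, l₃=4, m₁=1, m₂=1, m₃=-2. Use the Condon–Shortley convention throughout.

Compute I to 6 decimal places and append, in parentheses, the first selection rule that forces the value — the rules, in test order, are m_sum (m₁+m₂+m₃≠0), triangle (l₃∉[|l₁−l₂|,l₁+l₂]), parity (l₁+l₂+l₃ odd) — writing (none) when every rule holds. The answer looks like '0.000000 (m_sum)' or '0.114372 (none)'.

0.000000 (parity)

Σlᵢ=9 odd — θ-integrand is odd under cosθ→−cosθ; I=0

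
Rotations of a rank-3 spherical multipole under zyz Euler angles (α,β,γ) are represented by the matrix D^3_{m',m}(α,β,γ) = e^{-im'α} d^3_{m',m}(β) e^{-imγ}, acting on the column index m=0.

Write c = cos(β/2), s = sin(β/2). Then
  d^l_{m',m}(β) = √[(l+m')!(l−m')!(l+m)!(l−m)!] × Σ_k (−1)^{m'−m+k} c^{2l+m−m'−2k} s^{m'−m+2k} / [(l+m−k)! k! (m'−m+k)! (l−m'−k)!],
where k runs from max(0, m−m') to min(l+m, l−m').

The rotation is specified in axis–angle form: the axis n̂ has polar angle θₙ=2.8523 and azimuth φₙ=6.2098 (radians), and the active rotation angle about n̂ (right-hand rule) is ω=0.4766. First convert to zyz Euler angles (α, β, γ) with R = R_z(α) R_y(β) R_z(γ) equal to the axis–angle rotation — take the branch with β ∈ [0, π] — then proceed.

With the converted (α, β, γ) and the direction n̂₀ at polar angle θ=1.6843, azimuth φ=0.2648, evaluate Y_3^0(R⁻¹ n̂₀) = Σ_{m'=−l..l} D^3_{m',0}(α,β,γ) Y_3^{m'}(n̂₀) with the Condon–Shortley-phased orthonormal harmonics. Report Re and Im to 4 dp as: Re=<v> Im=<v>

Re=0.1943 Im=0.0000

Axis–angle → zyz. n̂ = (sinθₙcosφₙ, sinθₙsinφₙ, cosθₙ) = (+0.284507, -0.020916, -0.958446), ω = 0.4766.
R = I cosω + sinω [n̂]ₓ + (1−cosω) n̂n̂ᵀ gives
  R = [+0.897580, +0.439034, -0.039983; -0.440360, +0.888609, -0.128286; -0.020792, +0.132754, +0.990931]
β = atan2(√(R₁₃²+R₂₃²), R₃₃) = 0.134781; α = atan2(R₂₃, R₁₃) mod 2π = 4.410257; γ = atan2(R₃₂, −R₃₁) mod 2π = 1.415435
Need the full column D^3_{m',0} for m'=−3..3 at α=4.4103, β=0.1348, γ=1.4154.
cos(β/2)=0.997730, sin(β/2)=0.067339
d^3_{-3,0}: single k=3 term ⇒ +0.001356;  D = +0.001068+0.000836i
d^3_{-2,0}: k∈[2..3] ⇒ +0.024612 -0.000112 = +0.024500;  D = -0.020162+0.013920i
d^3_{-1,0}: k∈[1..3] ⇒ +0.230635 -0.003152 +0.000005 = +0.227488;  D = -0.067690-0.217183i
d^3_{0,0}: k∈[0..3] ⇒ +0.986458 -0.040442 +0.000184 -0.000000 = +0.946200;  D = +0.946200+0.000000i
d^3_{1,0}: k∈[0..2] ⇒ -0.230635 +0.003152 -0.000005 = -0.227488;  D = +0.067690-0.217183i
d^3_{2,0}: k∈[0..1] ⇒ +0.024612 -0.000112 = +0.024500;  D = -0.020162-0.013920i
d^3_{3,0}: single k=0 term ⇒ -0.001356;  D = -0.001068+0.000836i
Y_3^{m'}(θ=1.6843,φ=0.2648) and Σ D·Y over m':
  (+0.0011+0.0008i)·(+0.2867-0.2920i)  (-0.0202+0.0139i)·(-0.0986+0.0577i)  (-0.0677-0.2172i)·(-0.2900+0.0786i)  (+0.9462+0.0000i)·(+0.1241+0.0000i)  (+0.0677-0.2172i)·(+0.2900+0.0786i)  (-0.0202-0.0139i)·(-0.0986-0.0577i)  (-0.0011+0.0008i)·(-0.2867-0.2920i)
Y_3^0(R⁻¹ n̂) = +0.194308-0.000000i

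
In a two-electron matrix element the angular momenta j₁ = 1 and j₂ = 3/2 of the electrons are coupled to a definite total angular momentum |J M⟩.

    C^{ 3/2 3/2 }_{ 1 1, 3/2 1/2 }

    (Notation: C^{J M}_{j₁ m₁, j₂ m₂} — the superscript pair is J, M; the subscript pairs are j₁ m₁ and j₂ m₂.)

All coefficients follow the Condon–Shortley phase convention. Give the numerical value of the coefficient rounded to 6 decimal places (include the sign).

√[4·1!1!2!/5! · 2!0!2!1!3!0!] = √(8/5)
  +(−1)^0/∏(0,1,0,2,1,0)! = 1/2  (running 1/2)
⟨..|..⟩ = √(8/5)·(1/2) = +0.632456

+0.632456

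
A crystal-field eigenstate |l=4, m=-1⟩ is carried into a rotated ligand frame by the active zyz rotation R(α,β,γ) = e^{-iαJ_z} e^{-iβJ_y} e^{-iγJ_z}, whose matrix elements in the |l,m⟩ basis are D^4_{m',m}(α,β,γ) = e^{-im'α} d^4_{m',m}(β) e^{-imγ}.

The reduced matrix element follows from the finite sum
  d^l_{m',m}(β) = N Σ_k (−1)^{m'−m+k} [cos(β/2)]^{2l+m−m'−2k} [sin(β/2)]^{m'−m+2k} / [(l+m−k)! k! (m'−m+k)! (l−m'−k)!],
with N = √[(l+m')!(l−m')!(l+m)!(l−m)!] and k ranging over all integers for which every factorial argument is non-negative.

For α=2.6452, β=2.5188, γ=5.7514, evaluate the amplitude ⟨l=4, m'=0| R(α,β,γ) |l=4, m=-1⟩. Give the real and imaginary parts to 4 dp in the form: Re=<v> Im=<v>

First d^4_{0,-1}(β=2.5188), then the phase factors e^{-i(0)α} and e^{-i(-1)γ}:
c=cos(2.518800/2)=0.306388, s=sin(2.518800/2)=0.951907; N=√[24·24·6·120]=643.987578
The bounds max(0,m−m')=0 and min(l+m,l−m')=3 give 4 terms
  k=0: (−1)^1·643.9876/(144)·0.3064^7·0.9519^1 = -0.001079
  k=1: (−1)^2·643.9876/(24)·0.3064^5·0.9519^3 = +0.062490
  k=2: (−1)^3·643.9876/(24)·0.3064^3·0.9519^5 = -0.603190
  k=3: (−1)^4·643.9876/(144)·0.3064^1·0.9519^7 = +0.970393
d^4_{0,-1}(2.5188) = -0.001079 +0.062490 -0.603190 +0.970393 = +0.428614
Phases: e^{-i·(0)·2.6452}=+1.000000+0.000000i, e^{-i·(-1)·5.7514}=+0.861903-0.507073i ⇒ D=+0.369424-0.217339i

Re=0.3694 Im=-0.2173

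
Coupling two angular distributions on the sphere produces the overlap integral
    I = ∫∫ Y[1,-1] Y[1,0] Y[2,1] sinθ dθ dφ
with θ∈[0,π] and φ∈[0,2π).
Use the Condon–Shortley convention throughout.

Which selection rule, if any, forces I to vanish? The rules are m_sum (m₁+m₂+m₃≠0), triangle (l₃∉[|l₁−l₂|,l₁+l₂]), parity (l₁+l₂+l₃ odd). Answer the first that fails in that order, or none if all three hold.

azimuthal sum: -1 + 0 + 1 = 0  ✓
0 ≤ 2 ≤ 2 (triangle on l)  ✓
L = 1 + 1 + 2 = 4 (even)  ✓

none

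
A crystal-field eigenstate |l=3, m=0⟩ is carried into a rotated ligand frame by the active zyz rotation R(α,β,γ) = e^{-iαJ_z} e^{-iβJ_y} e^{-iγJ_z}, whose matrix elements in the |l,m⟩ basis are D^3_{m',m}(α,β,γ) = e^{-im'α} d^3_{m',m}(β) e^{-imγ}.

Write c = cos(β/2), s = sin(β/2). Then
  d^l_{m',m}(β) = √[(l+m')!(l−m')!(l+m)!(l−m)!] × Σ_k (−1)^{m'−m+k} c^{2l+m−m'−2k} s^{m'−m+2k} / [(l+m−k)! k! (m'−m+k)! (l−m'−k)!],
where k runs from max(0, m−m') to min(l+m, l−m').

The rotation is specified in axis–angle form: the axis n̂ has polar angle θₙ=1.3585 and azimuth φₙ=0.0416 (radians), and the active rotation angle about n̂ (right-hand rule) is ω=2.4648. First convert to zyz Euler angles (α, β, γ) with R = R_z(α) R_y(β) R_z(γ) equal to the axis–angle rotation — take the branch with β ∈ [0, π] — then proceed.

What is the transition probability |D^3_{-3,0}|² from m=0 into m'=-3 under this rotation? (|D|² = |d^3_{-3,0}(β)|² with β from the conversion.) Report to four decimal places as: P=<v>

Axis–angle → zyz. n̂ = (sinθₙcosφₙ, sinθₙsinφₙ, cosθₙ) = (+0.976704, +0.040654, +0.210705), ω = 2.4648.
R = I cosω + sinω [n̂]ₓ + (1−cosω) n̂n̂ᵀ gives
  R = [+0.918051, -0.061301, +0.391694; +0.202626, -0.776644, -0.596462; +0.340771, +0.626950, -0.700578]
β = atan2(√(R₁₃²+R₂₃²), R₃₃) = 2.347003; α = atan2(R₂₃, R₁₃) mod 2π = 5.293457; γ = atan2(R₃₂, −R₃₁) mod 2π = 2.068665
Split into d^3_{-3,0}(β=2.3470) × two z-phases.
c=cos(2.347003/2)=0.386925, s=sin(2.347003/2)=0.922111; N=√[1·720·6·6]=160.996894
k: max(0,(0)−(-3))=3 … min(3+(0),3−(-3))=3
  k=3: (−1)^0·160.9969/(36)·0.3869^3·0.9221^3 = +0.203117
d^3_{-3,0}(2.3470) = +0.203117
|D^3_{-3,0}|² = |d^3_{-3,0}(β)|² = (+0.203117)² = 0.041256 (the z-rotation phases have unit modulus)

P=0.0413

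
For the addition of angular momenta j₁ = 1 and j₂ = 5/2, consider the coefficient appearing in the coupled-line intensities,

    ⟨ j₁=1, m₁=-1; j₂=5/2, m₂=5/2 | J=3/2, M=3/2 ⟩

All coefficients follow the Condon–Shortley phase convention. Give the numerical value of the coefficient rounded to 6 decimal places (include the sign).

√[4·2!0!3!/6! · 0!2!5!0!3!0!] = √(96)
  +(−1)^2/∏(2,0,0,3,0,0)! = 1/12  (running 1/12)
⟨..|..⟩ = √(96)·(1/12) = +0.816497

+0.816497  (= +√(2/3))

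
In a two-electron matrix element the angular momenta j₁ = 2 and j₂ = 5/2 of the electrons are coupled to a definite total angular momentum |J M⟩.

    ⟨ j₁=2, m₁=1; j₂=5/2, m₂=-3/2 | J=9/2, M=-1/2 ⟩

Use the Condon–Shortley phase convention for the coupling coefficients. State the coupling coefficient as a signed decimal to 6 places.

√[10·0!4!5!/10! · 3!1!1!4!4!5!] = √(23040/7)
  +(−1)^0/∏(0,0,1,1,3,4)! = 1/144  (running 1/144)
⟨..|..⟩ = √(23040/7)·(1/144) = +0.398410

+√(10/63) = +0.398410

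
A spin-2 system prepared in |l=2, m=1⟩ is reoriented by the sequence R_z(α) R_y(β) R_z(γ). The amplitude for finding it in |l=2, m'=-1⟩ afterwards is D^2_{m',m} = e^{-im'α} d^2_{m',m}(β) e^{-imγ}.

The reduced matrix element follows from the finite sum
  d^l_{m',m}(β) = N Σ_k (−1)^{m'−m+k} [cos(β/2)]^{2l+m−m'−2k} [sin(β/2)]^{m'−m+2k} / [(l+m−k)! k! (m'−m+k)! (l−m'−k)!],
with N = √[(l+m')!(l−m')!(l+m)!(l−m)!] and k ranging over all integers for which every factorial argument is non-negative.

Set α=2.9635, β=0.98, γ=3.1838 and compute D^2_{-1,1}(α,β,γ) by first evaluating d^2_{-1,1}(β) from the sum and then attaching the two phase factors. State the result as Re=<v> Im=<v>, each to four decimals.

Re=0.4569 Im=-0.1023

First d^2_{-1,1}(β=0.9800), then the phase factors e^{-i(-1)α} and e^{-i(1)γ}:
With c≡cos(β/2)=0.882333 and s≡sin(β/2)=0.470626, N=[1·6·6·1]^{1/2}=6.000000
The bounds max(0,m−m')=2 and min(l+m,l−m')=3 give 2 terms
  k=2: (−1)^0·6.0000/(2)·0.8823^2·0.4706^2 = +0.517294
  k=3: (−1)^1·6.0000/(6)·0.8823^0·0.4706^4 = -0.049057
d^2_{-1,1}(0.9800) = +0.517294 -0.049057 = +0.468237
Attach z-rotation phases: D = e^{-i(-1)(2.9635)}·(+0.468237)·e^{-i(1)(3.1838)} = +0.456921-0.102320i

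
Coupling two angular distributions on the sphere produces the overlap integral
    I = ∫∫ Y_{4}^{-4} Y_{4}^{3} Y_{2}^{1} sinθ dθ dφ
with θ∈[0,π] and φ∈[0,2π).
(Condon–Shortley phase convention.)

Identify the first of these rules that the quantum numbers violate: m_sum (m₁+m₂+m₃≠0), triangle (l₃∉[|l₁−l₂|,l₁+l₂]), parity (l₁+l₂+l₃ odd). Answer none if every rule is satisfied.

m₁+m₂+m₃ = -4 + 3 + 1 = 0  ✓
triangle: |4−4|=0 ≤ l₃=2 ≤ 4+4=8  ✓
parity: l₁+l₂+l₃ = 10 is even  ✓

none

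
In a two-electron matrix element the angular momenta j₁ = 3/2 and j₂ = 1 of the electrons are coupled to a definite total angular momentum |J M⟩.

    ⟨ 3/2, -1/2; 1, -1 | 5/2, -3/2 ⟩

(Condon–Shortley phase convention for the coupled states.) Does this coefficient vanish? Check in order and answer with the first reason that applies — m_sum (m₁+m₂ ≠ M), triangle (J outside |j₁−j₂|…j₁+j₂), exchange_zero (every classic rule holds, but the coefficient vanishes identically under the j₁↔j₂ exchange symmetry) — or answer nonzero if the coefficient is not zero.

nonzero

m-sum: m₁+m₂ = -1/2+(-1) = -3/2, M = -3/2  ✓
triangle: |j₁−j₂| = 1/2 ≤ J = 5/2 ≤ j₁+j₂ = 5/2  ✓
exchange: j₁≠j₂ or m₁≠m₂ — the exchange symmetry imposes no constraint here
value check: CG = +√(3/5) = +0.774597 ≠ 0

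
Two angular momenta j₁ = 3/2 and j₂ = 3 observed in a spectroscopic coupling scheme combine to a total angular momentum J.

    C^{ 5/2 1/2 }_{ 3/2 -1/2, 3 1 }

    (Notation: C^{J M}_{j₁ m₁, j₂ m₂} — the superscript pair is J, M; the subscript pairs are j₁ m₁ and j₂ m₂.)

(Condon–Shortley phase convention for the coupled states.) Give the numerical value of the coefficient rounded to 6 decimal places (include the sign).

-0.119523

√[6·2!1!4!/8! · 1!2!4!2!3!2!] = √(288/35)
  +(−1)^1/∏(1,1,1,3,0,1)! = -1/6  (running -1/6)
  +(−1)^2/∏(2,0,0,2,1,2)! = 1/8  (running -1/24)
⟨..|..⟩ = √(288/35)·(-1/24) = -0.119523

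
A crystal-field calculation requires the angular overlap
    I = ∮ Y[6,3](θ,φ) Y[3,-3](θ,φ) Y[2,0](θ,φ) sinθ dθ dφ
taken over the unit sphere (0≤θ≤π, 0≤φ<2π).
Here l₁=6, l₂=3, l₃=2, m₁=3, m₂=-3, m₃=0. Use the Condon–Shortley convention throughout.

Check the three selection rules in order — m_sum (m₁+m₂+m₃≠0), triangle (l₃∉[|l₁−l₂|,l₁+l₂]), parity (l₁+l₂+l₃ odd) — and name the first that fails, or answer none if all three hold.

azimuthal sum: 3 − 3 + 0 = 0  ✓
l₃ must lie in [3,9]; have l₃=2  ✗
L = 6 + 3 + 2 = 11 (odd)

triangle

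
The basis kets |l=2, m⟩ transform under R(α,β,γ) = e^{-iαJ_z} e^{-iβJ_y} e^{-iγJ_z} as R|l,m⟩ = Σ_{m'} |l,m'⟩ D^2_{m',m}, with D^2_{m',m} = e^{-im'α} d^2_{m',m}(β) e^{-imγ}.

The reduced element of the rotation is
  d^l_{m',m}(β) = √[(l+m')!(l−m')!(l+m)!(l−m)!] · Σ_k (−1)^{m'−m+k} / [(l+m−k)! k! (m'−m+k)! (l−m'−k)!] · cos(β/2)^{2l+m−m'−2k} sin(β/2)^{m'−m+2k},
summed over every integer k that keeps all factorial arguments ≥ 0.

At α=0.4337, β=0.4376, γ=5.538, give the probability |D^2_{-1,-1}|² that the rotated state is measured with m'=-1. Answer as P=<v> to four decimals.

P=0.5980

D^2_{-1,-1}(0.4337,0.4376,5.5380) = e^{-i·-1·0.4337}·d^2_{-1,-1}(0.4376)·e^{-i·-1·5.5380}. Compute d first:
Half-angle: c=0.976159, s=0.217058. N=√(1·6·1·6)=6.000000
The bounds max(0,m−m')=0 and min(l+m,l−m')=1 give 2 terms
  k=0: (−1)^0·6.0000/(6)·0.9762^4·0.2171^0 = +0.907991
  k=1: (−1)^1·6.0000/(2)·0.9762^2·0.2171^2 = -0.134684
d^2_{-1,-1}(0.4376) = +0.907991 -0.134684 = +0.773307
|D^2_{-1,-1}|² = |d^2_{-1,-1}(β)|² = (+0.773307)² = 0.598004 (the z-rotation phases have unit modulus)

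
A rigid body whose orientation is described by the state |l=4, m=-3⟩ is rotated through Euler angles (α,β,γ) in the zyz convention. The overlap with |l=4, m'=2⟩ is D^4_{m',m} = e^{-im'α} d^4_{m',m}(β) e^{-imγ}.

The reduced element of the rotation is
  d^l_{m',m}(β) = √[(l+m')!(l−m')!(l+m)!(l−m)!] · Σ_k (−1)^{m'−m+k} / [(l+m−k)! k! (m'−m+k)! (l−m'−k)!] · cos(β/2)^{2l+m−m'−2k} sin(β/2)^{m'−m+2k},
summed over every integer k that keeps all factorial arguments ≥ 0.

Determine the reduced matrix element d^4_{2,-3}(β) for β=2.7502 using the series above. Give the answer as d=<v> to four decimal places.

d=0.5608

d^4_{2,-3}(β=2.7502) via the finite sum:
With c≡cos(β/2)=0.194450 and s≡sin(β/2)=0.980913, N=[720·2·1·5040]^{1/2}=2693.993318
k∈{0,1} keeps every argument non-negative
  k=0: (−1)^5·2693.9933/(240)·0.1944^3·0.9809^5 = -0.074948
  k=1: (−1)^6·2693.9933/(720)·0.1944^1·0.9809^7 = +0.635745
d^4_{2,-3}(2.7502) = -0.074948 +0.635745 = +0.560797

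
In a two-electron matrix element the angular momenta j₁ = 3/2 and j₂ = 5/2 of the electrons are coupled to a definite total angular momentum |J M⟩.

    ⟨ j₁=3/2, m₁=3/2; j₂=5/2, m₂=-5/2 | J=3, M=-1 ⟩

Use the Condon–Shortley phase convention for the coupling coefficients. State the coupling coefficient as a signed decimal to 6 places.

+0.353553  (= +√(1/8))

j₁+j₂−J=1  J+j₁−j₂=2  J−j₁+j₂=4  j₁+j₂+J+1=8
(j₁±m₁, j₂±m₂, J±M) = (3,0,0,5,2,4)
P² = 288
sum k=0..0:
  [0] +1/48 = 1/48
S = 1/48
C² = P²·S² = 1/8 ; C = +0.353553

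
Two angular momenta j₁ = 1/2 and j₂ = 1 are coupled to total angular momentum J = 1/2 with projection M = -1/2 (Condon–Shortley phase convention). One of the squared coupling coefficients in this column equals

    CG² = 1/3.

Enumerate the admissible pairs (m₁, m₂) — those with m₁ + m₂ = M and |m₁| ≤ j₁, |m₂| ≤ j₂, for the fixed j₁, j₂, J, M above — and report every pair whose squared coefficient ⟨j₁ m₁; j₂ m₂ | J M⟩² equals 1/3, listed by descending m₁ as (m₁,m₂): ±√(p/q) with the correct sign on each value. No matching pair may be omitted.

Admissible pairs with m₁+m₂ = M = -1/2: (-1/2,0), (1/2,-1)
  (m₁,m₂)=(1/2,-1): CG² = 2/3, CG = +√(2/3)
  (m₁,m₂)=(-1/2,0): CG² = 1/3, CG = −√(1/3)   ← matches the target
Pairs with CG² = 1/3: (-1/2,0): −√(1/3)

(-1/2,0): −√(1/3)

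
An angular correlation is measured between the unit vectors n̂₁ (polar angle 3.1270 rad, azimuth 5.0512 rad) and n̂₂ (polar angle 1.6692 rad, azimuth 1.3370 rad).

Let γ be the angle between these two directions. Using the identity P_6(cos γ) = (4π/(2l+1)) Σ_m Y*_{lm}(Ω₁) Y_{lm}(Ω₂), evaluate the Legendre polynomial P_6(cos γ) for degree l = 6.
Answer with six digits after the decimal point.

Addition theorem: P_6(cos γ) = (4π/13) Σ_m Y*_{lm}(Ω₁) Y_{lm}(Ω₂), m = −6…6:
  term(m=-6) = (-0.000000, -0.000000)   from Y*(Ω₁)=(0.000000, -0.000000), Y(Ω₂)=(-0.078469, -0.462623)
  term(m=-5) = (0.000000, -0.000000)   from Y*(Ω₁)=(-0.000000, -0.000000), Y(Ω₂)=(-0.147689, 0.062758)
  term(m=-4) = (0.000000, -0.000000)   from Y*(Ω₁)=(0.000000, 0.000000), Y(Ω₂)=(-0.185685, -0.251692)
  term(m=-3) = (-0.000000, 0.000003)   from Y*(Ω₁)=(0.000014, -0.000009), Y(Ω₂)=(-0.117775, 0.139434)
  term(m=-2) = (0.000122, 0.000270)   from Y*(Ω₁)=(-0.000864, -0.000695), Y(Ω₂)=(-0.238789, -0.120574)
  term(m=-1) = (-0.007666, -0.004942)   from Y*(Ω₁)=(-0.015967, 0.045310), Y(Ω₂)=(-0.043984, 0.184689)
  term(m=+0) = (-0.259060, 0.000000)   from Y*(Ω₁)=(1.014834, -0.000000), Y(Ω₂)=(-0.255273, 0.000000)
  term(m=+1) = (-0.007666, 0.004942)   from Y*(Ω₁)=(0.015967, 0.045310), Y(Ω₂)=(0.043984, 0.184689)
  term(m=+2) = (0.000122, -0.000270)   from Y*(Ω₁)=(-0.000864, 0.000695), Y(Ω₂)=(-0.238789, 0.120574)
  term(m=+3) = (-0.000000, -0.000003)   from Y*(Ω₁)=(-0.000014, -0.000009), Y(Ω₂)=(0.117775, 0.139434)
  term(m=+4) = (0.000000, 0.000000)   from Y*(Ω₁)=(0.000000, -0.000000), Y(Ω₂)=(-0.185685, 0.251692)
  term(m=+5) = (0.000000, 0.000000)   from Y*(Ω₁)=(0.000000, -0.000000), Y(Ω₂)=(0.147689, 0.062758)
  term(m=+6) = (-0.000000, 0.000000)   from Y*(Ω₁)=(0.000000, 0.000000), Y(Ω₂)=(-0.078469, 0.462623)
Accumulated sum (-0.274148, 0.000000); after 4π/(2l+1) scaling, (-0.265003, 0.000000) ⇒ P_6 = -0.265003

-0.265003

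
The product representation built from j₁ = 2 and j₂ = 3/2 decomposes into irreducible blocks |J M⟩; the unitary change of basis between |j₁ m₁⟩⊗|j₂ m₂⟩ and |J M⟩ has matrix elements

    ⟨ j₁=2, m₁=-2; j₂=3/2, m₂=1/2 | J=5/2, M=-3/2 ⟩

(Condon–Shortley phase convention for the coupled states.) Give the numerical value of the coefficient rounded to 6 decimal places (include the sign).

triangle: 1!×3!×2!/7! = 12/5040
(j±m)!: 0!×4!×2!×1!×1!×4! = 1152
prefactor² = (2J+1)×Δ×N² = 576/35
  k=1: −1/(1!×0!×3!×1!×0!×1!) = -1/6
Σ = -1/6  ⇒  CG² = 576/35×(-1/6)² = 16/35
CG = −√(16/35) = -0.676123

−√(16/35) ≈ -0.676123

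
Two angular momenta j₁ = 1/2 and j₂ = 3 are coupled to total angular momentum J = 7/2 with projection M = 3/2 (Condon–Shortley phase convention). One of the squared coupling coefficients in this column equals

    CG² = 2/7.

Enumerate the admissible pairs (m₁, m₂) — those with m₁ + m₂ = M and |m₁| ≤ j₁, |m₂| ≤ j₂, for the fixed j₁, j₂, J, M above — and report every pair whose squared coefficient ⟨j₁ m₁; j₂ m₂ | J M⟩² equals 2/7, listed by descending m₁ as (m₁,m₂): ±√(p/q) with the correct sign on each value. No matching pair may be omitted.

(-1/2,2): +√(2/7)

Admissible pairs with m₁+m₂ = M = 3/2: (-1/2,2), (1/2,1)
  (m₁,m₂)=(1/2,1): CG² = 5/7, CG = +√(5/7)
  (m₁,m₂)=(-1/2,2): CG² = 2/7, CG = +√(2/7)   ← matches the target
Pairs with CG² = 2/7: (-1/2,2): +√(2/7)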